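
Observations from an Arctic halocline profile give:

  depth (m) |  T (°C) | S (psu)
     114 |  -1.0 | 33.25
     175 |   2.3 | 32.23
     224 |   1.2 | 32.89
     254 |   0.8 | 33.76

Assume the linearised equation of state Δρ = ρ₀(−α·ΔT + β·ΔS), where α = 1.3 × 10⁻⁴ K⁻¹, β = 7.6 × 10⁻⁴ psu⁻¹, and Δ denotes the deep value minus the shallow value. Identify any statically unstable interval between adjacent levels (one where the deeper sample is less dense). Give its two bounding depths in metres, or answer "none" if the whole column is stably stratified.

114–175 m

Evaluate Δρ/ρ₀ = −αΔT + βΔS across each adjacent pair:
  114–175 m: −αΔT+βΔS = −(1.3 × 10⁻⁴)(+3.3)+(7.6 × 10⁻⁴)(-1.02) = -1.2 × 10⁻³ → UNSTABLE
  175–224 m: −αΔT+βΔS = −(1.3 × 10⁻⁴)(-1.1)+(7.6 × 10⁻⁴)(+0.66) = 6.4 × 10⁻⁴ → stable
  224–254 m: −αΔT+βΔS = −(1.3 × 10⁻⁴)(-0.4)+(7.6 × 10⁻⁴)(+0.87) = 7.1 × 10⁻⁴ → stable
The 114–175 m interval has Δρ < 0: lighter water underlies denser water.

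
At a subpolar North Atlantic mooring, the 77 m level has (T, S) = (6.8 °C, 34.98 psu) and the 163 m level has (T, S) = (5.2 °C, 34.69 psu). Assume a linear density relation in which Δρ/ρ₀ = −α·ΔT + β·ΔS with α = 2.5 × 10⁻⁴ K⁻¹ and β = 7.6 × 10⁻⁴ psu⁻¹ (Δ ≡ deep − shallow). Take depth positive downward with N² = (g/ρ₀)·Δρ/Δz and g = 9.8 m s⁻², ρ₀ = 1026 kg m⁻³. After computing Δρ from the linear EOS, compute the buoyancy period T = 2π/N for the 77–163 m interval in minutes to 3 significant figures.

ΔT = -1.6 K, ΔS = -0.29 psu (deep − shallow).
Δρ/ρ₀ = −αΔT + βΔS = 4.00 × 10⁻⁴ − 2.204 × 10⁻⁴ = 1.796 × 10⁻⁴, so Δρ ≈ 0.1843 kg m⁻³.
N² = (g/ρ₀)·Δρ/Δz = g·(Δρ/ρ₀)/Δz = 9.8 × 1.796 × 10⁻⁴ / 86 = 2.0466 × 10⁻⁵ s⁻².
N = √(2.0466 × 10⁻⁵) = 4.5239 × 10⁻³ rad s⁻¹ → T = 2π/N = 1.3889 × 10³ s = 23.148 min ≈ 23.1 min.

23.1 min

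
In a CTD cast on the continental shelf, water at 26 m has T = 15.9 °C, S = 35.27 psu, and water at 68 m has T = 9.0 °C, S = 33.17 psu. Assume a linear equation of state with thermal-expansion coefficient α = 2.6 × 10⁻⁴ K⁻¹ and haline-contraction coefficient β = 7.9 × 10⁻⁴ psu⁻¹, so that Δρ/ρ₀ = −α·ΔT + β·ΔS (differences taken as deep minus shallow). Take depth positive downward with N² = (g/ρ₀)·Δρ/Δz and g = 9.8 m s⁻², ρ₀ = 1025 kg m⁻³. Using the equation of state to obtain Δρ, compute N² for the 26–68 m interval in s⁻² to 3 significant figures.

3.15 × 10⁻⁵ s⁻²

ΔT = -6.9 K, ΔS = -2.10 psu (deep − shallow).
Δρ/ρ₀ = −αΔT + βΔS = 1.794 × 10⁻³ − 1.659 × 10⁻³ = 1.35 × 10⁻⁴, so Δρ ≈ 0.1384 kg m⁻³.
N² = (g/ρ₀)·Δρ/Δz = g·(Δρ/ρ₀)/Δz = 9.8 × 1.35 × 10⁻⁴ / 42 = 3.1500 × 10⁻⁵ s⁻² ≈ 3.15 × 10⁻⁵ s⁻².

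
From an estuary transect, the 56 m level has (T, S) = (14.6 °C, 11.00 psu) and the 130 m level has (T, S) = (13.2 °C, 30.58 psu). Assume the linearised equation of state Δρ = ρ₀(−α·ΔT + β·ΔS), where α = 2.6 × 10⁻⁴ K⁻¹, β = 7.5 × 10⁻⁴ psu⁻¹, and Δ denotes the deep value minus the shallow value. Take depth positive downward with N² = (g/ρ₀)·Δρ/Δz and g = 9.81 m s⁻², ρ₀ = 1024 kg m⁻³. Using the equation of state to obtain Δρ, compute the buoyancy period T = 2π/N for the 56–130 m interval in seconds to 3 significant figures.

141 s

ΔT = -1.4 K, ΔS = +19.58 psu (deep − shallow).
Δρ/ρ₀ = −αΔT + βΔS = 3.64 × 10⁻⁴ + 0.014685 = 0.015049, so Δρ ≈ 15.41 kg m⁻³.
N² = (g/ρ₀)·Δρ/Δz = g·(Δρ/ρ₀)/Δz = 9.81 × 0.015049 / 74 = 1.9950 × 10⁻³ s⁻².
N = √(1.9950 × 10⁻³) = 0.044665 rad s⁻¹ → T = 2π/N = 140.67 s ≈ 141 s.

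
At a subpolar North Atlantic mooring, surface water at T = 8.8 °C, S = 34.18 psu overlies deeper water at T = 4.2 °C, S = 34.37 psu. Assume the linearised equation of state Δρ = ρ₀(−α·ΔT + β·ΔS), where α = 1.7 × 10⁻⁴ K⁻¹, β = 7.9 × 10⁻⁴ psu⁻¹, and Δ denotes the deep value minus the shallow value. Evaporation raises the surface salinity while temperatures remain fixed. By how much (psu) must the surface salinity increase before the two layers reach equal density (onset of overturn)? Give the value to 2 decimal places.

Neutral buoyancy requires −α(T_deep − T_surf) + β(S_deep − S_surf′) = 0.
S_surf′ = S_deep − (α/β)·ΔT = 34.37 − (1.7 × 10⁻⁴/7.9 × 10⁻⁴)·(-4.6) = 35.3599 psu.
Increase required: 35.3599 − 34.18 = 1.1799 psu.

1.18 psu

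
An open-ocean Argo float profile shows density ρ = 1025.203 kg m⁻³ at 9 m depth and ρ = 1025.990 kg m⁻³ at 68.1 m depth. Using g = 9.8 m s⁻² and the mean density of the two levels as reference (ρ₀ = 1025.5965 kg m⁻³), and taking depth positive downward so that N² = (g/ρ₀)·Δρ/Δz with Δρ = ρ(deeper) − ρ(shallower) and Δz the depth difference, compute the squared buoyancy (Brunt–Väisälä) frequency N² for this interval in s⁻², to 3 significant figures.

1.27 × 10⁻⁴ s⁻²

Δρ = 1025.990 − 1025.203 = 0.787 kg m⁻³ over Δz = 68.1 − 9 = 59.1 m.
N² = (9.8/1025.5965) × (0.787/59.1) = 1.2724 × 10⁻⁴ s⁻² ≈ 1.27 × 10⁻⁴ s⁻².
Since Δρ > 0 the layer is stably stratified.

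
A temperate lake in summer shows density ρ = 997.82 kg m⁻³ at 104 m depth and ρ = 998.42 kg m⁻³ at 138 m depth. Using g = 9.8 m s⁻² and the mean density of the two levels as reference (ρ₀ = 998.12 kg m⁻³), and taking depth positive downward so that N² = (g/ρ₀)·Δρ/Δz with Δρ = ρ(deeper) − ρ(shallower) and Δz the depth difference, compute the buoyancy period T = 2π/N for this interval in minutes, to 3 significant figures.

Δρ = 998.42 − 997.82 = 0.60 kg m⁻³ over Δz = 138 − 104 = 34 m.
N² = (9.8/998.12) × (0.60/34) = 1.7327 × 10⁻⁴ s⁻².
N = √(1.7327 × 10⁻⁴) = 0.013163 rad s⁻¹, so T = 2π/N = 477.34 s = 7.9557 min ≈ 7.96 min.

7.96 min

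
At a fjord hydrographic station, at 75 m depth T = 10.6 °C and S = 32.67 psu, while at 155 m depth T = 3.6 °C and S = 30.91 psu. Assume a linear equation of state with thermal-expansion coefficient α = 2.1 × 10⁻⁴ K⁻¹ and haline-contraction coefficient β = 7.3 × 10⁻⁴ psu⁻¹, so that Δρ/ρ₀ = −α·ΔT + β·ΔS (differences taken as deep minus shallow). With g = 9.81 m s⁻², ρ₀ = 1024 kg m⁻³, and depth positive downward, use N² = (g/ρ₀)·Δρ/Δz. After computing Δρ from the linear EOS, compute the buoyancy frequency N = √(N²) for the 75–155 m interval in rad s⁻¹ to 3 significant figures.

ΔT = -7.0 K, ΔS = -1.76 psu (deep − shallow).
Δρ/ρ₀ = −αΔT + βΔS = 1.47 × 10⁻³ − 1.2848 × 10⁻³ = 1.852 × 10⁻⁴, so Δρ ≈ 0.1896 kg m⁻³.
N² = (g/ρ₀)·Δρ/Δz = g·(Δρ/ρ₀)/Δz = 9.81 × 1.852 × 10⁻⁴ / 80 = 2.2710 × 10⁻⁵ s⁻².
N = √(2.2710 × 10⁻⁵) = 4.7655 × 10⁻³ rad s⁻¹ ≈ 4.77 × 10⁻³ rad s⁻¹.

4.77 × 10⁻³ rad s⁻¹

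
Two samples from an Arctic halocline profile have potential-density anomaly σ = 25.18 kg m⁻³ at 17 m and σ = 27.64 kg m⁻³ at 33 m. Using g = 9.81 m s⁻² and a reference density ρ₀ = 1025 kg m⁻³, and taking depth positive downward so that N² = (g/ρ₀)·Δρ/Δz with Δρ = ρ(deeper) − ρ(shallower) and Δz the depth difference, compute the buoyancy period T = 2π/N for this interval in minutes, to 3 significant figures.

2.73 min

Δρ = 1027.64 − 1025.18 = 2.46 kg m⁻³ over Δz = 33 − 17 = 16 m.
N² = (9.81/1025) × (2.46/16) = 1.4715 × 10⁻³ s⁻².
N = √(1.4715 × 10⁻³) = 0.038360 rad s⁻¹, so T = 2π/N = 163.80 s = 2.7300 min ≈ 2.73 min.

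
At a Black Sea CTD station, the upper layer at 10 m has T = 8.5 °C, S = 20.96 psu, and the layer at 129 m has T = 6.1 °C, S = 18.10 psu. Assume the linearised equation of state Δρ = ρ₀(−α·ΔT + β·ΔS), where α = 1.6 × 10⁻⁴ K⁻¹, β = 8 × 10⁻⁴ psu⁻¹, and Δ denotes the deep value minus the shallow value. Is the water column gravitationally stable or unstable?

unstable

ΔT = 6.1 − 8.5 = -2.4 K and ΔS = 18.10 − 20.96 = -2.86 psu (deep − shallow).
−αΔT = 3.84 × 10⁻⁴; βΔS = -2.288 × 10⁻³; sum Δρ/ρ₀ = -1.904 × 10⁻³.
Δρ/ρ₀ < 0, so Δρ < 0: deeper water is lighter → statically unstable; the column would overturn.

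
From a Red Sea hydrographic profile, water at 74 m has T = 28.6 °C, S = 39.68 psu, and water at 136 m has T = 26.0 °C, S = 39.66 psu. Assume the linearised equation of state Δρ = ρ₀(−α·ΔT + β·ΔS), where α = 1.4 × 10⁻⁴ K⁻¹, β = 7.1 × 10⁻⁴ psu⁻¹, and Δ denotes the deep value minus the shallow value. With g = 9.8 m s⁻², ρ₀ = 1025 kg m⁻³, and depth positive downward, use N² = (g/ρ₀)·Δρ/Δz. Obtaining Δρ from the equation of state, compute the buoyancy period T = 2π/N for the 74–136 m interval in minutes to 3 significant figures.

14.1 min

ΔT = -2.6 K, ΔS = -0.02 psu (deep − shallow).
Δρ/ρ₀ = −αΔT + βΔS = 3.64 × 10⁻⁴ − 1.42 × 10⁻⁵ = 3.498 × 10⁻⁴, so Δρ ≈ 0.3585 kg m⁻³.
N² = (g/ρ₀)·Δρ/Δz = g·(Δρ/ρ₀)/Δz = 9.8 × 3.498 × 10⁻⁴ / 62 = 5.5291 × 10⁻⁵ s⁻².
N = √(5.5291 × 10⁻⁵) = 7.4358 × 10⁻³ rad s⁻¹ → T = 2π/N = 844.99 s = 14.083 min ≈ 14.1 min.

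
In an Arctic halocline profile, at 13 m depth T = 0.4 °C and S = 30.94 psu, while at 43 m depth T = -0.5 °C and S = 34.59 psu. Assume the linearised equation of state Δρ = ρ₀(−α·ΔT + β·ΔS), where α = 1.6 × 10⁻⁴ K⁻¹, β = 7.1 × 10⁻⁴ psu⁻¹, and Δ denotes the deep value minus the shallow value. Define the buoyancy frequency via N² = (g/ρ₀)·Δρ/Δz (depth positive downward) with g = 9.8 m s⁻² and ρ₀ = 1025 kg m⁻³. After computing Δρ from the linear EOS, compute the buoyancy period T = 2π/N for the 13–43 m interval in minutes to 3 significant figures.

ΔT = -0.9 K, ΔS = +3.65 psu (deep − shallow).
Δρ/ρ₀ = −αΔT + βΔS = 1.44 × 10⁻⁴ + 2.5915 × 10⁻³ = 2.7355 × 10⁻³, so Δρ ≈ 2.804 kg m⁻³.
N² = (g/ρ₀)·Δρ/Δz = g·(Δρ/ρ₀)/Δz = 9.8 × 2.7355 × 10⁻³ / 30 = 8.9360 × 10⁻⁴ s⁻².
N = √(8.9360 × 10⁻⁴) = 0.029893 rad s⁻¹ → T = 2π/N = 210.19 s = 3.5032 min ≈ 3.50 min.

3.50 min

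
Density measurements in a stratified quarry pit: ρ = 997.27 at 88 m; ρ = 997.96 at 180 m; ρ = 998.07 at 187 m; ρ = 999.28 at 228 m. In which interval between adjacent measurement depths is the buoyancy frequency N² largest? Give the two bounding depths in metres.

187–228 m

Compute the density gradient over each adjacent pair:
  88–180 m: Δρ/Δz = 0.69/92 = 7.5 × 10⁻³ kg m⁻⁴
  180–187 m: Δρ/Δz = 0.11/7 = 0.016 kg m⁻⁴
  187–228 m: Δρ/Δz = 1.21/41 = 0.030 kg m⁻⁴
The largest gradient is in the 187–228 m interval — the pycnocline.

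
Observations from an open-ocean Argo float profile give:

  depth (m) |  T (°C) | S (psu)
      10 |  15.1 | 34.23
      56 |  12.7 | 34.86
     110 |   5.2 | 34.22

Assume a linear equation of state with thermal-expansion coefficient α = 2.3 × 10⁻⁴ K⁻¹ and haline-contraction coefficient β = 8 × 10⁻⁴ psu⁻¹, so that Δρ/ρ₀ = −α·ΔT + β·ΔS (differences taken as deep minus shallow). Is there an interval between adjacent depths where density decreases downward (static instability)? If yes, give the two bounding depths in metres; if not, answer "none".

none

Evaluate Δρ/ρ₀ = −αΔT + βΔS across each adjacent pair:
  10–56 m: −αΔT+βΔS = −(2.3 × 10⁻⁴)(-2.4)+(8 × 10⁻⁴)(+0.63) = 1.1 × 10⁻³ → stable
  56–110 m: −αΔT+βΔS = −(2.3 × 10⁻⁴)(-7.5)+(8 × 10⁻⁴)(-0.64) = 1.2 × 10⁻³ → stable
Every interval has Δρ > 0: the column is stably stratified throughout.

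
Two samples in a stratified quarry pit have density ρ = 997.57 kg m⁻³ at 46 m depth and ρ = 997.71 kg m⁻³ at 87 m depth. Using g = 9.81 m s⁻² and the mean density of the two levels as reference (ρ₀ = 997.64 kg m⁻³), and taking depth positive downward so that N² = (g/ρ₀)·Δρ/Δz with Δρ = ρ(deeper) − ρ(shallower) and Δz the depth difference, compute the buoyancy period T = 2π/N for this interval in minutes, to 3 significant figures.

18.1 min

Δρ = 997.71 − 997.57 = 0.14 kg m⁻³ over Δz = 87 − 46 = 41 m.
N² = (9.81/997.64) × (0.14/41) = 3.3577 × 10⁻⁵ s⁻².
N = √(3.3577 × 10⁻⁵) = 5.7946 × 10⁻³ rad s⁻¹, so T = 2π/N = 1.0843 × 10³ s = 18.072 min ≈ 18.1 min.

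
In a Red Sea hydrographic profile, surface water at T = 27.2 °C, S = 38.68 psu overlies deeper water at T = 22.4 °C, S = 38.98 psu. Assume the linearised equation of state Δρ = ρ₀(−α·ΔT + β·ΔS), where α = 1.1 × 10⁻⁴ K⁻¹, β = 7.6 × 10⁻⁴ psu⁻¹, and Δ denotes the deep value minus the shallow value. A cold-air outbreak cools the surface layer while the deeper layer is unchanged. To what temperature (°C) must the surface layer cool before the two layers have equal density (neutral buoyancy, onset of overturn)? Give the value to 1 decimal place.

Neutral buoyancy requires Δρ = 0, i.e. −α(T_deep − T_surf′) + β(S_deep − S_surf) = 0.
T_surf′ = T_deep − (β/α)·ΔS = 22.4 − (7.6 × 10⁻⁴/1.1 × 10⁻⁴)·(+0.30) = 20.327 °C.
Cooling required: 27.2 − (20.327) = 6.873 °C.

20.3 °C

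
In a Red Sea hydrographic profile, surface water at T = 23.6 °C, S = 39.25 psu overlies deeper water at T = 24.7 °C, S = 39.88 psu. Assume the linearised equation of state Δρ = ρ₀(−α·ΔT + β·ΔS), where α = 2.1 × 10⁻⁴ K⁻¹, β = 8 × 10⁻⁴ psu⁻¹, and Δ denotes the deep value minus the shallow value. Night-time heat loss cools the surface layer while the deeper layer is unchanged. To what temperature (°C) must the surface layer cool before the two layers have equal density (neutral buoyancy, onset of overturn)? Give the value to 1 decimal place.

Neutral buoyancy requires Δρ = 0, i.e. −α(T_deep − T_surf′) + β(S_deep − S_surf) = 0.
T_surf′ = T_deep − (β/α)·ΔS = 24.7 − (8 × 10⁻⁴/2.1 × 10⁻⁴)·(+0.63) = 22.300 °C.
Cooling required: 23.6 − (22.300) = 1.300 °C.

22.3 °C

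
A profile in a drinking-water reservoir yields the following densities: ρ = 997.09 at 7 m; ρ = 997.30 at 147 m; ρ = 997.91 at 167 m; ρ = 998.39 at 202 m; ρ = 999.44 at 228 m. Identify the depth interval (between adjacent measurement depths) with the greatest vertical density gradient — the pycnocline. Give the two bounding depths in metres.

Compute the density gradient over each adjacent pair:
  7–147 m: Δρ/Δz = 0.21/140 = 1.5 × 10⁻³ kg m⁻⁴
  147–167 m: Δρ/Δz = 0.61/20 = 0.030 kg m⁻⁴
  167–202 m: Δρ/Δz = 0.48/35 = 0.014 kg m⁻⁴
  202–228 m: Δρ/Δz = 1.05/26 = 0.040 kg m⁻⁴
The largest gradient is in the 202–228 m interval — the pycnocline.

202–228 m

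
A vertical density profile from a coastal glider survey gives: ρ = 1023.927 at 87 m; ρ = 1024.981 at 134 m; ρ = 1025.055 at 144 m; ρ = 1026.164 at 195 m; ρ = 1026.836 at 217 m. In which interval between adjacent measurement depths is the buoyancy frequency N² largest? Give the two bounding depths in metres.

195–217 m

Compute the density gradient over each adjacent pair:
  87–134 m: Δρ/Δz = 1.054/47 = 0.022 kg m⁻⁴
  134–144 m: Δρ/Δz = 0.074/10 = 7.4 × 10⁻³ kg m⁻⁴
  144–195 m: Δρ/Δz = 1.109/51 = 0.022 kg m⁻⁴
  195–217 m: Δρ/Δz = 0.672/22 = 0.031 kg m⁻⁴
The largest gradient is in the 195–217 m interval — the pycnocline.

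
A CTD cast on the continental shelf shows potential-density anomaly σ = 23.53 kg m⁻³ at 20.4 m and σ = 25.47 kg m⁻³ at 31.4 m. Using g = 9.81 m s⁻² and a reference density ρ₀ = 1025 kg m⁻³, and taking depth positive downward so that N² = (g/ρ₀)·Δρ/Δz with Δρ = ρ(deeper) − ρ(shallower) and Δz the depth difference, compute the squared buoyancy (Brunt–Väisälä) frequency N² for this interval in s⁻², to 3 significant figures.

1.69 × 10⁻³ s⁻²

Δρ = 1025.47 − 1023.53 = 1.94 kg m⁻³ over Δz = 31.4 − 20.4 = 11 m.
N² = (9.81/1025) × (1.94/11) = 1.6879 × 10⁻³ s⁻² ≈ 1.69 × 10⁻³ s⁻².
Since Δρ > 0 the layer is stably stratified.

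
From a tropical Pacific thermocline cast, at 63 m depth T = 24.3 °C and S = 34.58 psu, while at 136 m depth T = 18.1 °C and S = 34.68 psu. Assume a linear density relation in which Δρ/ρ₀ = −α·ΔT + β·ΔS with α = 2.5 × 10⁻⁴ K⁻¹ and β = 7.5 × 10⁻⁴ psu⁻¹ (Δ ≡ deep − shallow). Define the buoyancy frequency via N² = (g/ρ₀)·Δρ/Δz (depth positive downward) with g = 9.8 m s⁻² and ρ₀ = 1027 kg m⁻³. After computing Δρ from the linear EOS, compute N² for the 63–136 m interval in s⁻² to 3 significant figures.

ΔT = -6.2 K, ΔS = +0.10 psu (deep − shallow).
Δρ/ρ₀ = −αΔT + βΔS = 1.55 × 10⁻³ + 7.50 × 10⁻⁵ = 1.625 × 10⁻³, so Δρ ≈ 1.669 kg m⁻³.
N² = (g/ρ₀)·Δρ/Δz = g·(Δρ/ρ₀)/Δz = 9.8 × 1.625 × 10⁻³ / 73 = 2.1815 × 10⁻⁴ s⁻² ≈ 2.18 × 10⁻⁴ s⁻².

2.18 × 10⁻⁴ s⁻²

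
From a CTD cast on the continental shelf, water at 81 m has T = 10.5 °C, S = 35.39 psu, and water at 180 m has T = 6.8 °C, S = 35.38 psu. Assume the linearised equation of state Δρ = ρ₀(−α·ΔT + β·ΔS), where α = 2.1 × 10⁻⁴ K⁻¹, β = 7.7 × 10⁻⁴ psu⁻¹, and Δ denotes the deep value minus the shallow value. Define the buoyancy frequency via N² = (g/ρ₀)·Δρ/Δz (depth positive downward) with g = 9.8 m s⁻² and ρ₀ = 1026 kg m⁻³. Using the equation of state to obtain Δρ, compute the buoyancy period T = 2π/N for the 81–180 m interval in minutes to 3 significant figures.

ΔT = -3.7 K, ΔS = -0.01 psu (deep − shallow).
Δρ/ρ₀ = −αΔT + βΔS = 7.77 × 10⁻⁴ − 7.70 × 10⁻⁶ = 7.693 × 10⁻⁴, so Δρ ≈ 0.7893 kg m⁻³.
N² = (g/ρ₀)·Δρ/Δz = g·(Δρ/ρ₀)/Δz = 9.8 × 7.693 × 10⁻⁴ / 99 = 7.6153 × 10⁻⁵ s⁻².
N = √(7.6153 × 10⁻⁵) = 8.7266 × 10⁻³ rad s⁻¹ → T = 2π/N = 720.00 s = 12.000 min ≈ 12.0 min.

12.0 min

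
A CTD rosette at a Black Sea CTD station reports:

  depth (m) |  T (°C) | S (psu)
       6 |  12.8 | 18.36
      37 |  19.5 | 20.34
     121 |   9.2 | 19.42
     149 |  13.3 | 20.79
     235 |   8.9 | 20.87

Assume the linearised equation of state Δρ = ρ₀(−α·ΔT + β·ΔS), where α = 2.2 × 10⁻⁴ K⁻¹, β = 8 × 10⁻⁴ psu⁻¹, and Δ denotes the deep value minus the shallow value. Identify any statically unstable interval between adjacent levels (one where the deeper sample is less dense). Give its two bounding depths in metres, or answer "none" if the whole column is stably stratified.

Evaluate Δρ/ρ₀ = −αΔT + βΔS across each adjacent pair:
  6–37 m: −αΔT+βΔS = −(2.2 × 10⁻⁴)(+6.7)+(8 × 10⁻⁴)(+1.98) = 1.1 × 10⁻⁴ → stable
  37–121 m: −αΔT+βΔS = −(2.2 × 10⁻⁴)(-10.3)+(8 × 10⁻⁴)(-0.92) = 1.5 × 10⁻³ → stable
  121–149 m: −αΔT+βΔS = −(2.2 × 10⁻⁴)(+4.1)+(8 × 10⁻⁴)(+1.37) = 1.9 × 10⁻⁴ → stable
  149–235 m: −αΔT+βΔS = −(2.2 × 10⁻⁴)(-4.4)+(8 × 10⁻⁴)(+0.08) = 1.0 × 10⁻³ → stable
Every interval has Δρ > 0: the column is stably stratified throughout.

none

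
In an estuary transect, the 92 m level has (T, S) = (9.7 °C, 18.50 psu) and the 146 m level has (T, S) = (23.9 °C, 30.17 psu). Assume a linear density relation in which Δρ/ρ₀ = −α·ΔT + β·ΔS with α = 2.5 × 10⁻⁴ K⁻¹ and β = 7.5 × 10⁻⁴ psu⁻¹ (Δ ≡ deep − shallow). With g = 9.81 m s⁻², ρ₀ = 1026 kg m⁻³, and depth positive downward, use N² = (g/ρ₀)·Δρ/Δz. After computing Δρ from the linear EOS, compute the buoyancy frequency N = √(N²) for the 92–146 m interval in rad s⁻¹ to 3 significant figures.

0.0307 rad s⁻¹

ΔT = +14.2 K, ΔS = +11.67 psu (deep − shallow).
Δρ/ρ₀ = −αΔT + βΔS = -3.55 × 10⁻³ + 8.7525 × 10⁻³ = 5.2025 × 10⁻³, so Δρ ≈ 5.338 kg m⁻³.
N² = (g/ρ₀)·Δρ/Δz = g·(Δρ/ρ₀)/Δz = 9.81 × 5.2025 × 10⁻³ / 54 = 9.4512 × 10⁻⁴ s⁻².
N = √(9.4512 × 10⁻⁴) = 0.030743 rad s⁻¹ ≈ 0.0307 rad s⁻¹.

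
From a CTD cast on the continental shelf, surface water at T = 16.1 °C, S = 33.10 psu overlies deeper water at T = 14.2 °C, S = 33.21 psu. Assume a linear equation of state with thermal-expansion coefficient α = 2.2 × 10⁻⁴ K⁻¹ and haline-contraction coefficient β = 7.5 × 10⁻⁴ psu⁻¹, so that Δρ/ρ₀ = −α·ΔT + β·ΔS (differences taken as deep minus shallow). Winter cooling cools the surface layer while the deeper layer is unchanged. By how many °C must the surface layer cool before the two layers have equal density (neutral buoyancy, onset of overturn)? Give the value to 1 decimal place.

Neutral buoyancy requires Δρ = 0, i.e. −α(T_deep − T_surf′) + β(S_deep − S_surf) = 0.
T_surf′ = T_deep − (β/α)·ΔS = 14.2 − (7.5 × 10⁻⁴/2.2 × 10⁻⁴)·(+0.11) = 13.825 °C.
Cooling required: 16.1 − (13.825) = 2.275 °C.

2.3 °C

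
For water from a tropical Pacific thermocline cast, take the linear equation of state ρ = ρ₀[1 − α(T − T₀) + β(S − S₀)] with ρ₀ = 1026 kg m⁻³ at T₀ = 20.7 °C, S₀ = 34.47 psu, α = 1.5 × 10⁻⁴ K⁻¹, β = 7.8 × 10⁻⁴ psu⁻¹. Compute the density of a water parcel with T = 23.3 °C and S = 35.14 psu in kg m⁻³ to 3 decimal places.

T − T₀ = +2.6 K, S − S₀ = +0.67 psu.
Bracket = 1 − α·(+2.6) + β·(+0.67) = 1 + (1.326 × 10⁻⁴) = 1.0001326.
ρ = 1026 × 1.0001326 = 1026.136 kg m⁻³.

1026.136 kg m⁻³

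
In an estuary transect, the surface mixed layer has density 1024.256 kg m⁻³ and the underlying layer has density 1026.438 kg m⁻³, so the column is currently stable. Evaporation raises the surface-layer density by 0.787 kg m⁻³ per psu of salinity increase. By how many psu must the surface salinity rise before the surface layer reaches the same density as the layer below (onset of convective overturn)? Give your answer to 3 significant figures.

2.77 psu

Density deficit of the surface layer: 1026.438 − 1024.256 = 2.182 kg m⁻³.
Required change = 2.182 / 0.787 = 2.77 psu.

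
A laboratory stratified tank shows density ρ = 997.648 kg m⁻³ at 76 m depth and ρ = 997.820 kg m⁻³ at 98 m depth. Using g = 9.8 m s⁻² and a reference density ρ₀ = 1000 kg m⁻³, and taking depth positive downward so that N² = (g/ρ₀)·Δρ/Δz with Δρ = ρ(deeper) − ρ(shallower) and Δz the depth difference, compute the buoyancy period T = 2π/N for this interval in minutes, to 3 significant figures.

Δρ = 997.820 − 997.648 = 0.172 kg m⁻³ over Δz = 98 − 76 = 22 m.
N² = (9.8/1000) × (0.172/22) = 7.6618 × 10⁻⁵ s⁻².
N = √(7.6618 × 10⁻⁵) = 8.7532 × 10⁻³ rad s⁻¹, so T = 2π/N = 717.82 s = 11.964 min ≈ 12.0 min.
N² > 0, so the interval is statically stable.

12.0 min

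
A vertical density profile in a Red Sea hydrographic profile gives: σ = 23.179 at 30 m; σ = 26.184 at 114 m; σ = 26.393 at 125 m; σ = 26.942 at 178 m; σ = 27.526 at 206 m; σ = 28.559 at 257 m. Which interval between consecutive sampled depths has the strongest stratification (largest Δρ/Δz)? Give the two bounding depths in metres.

Compute the density gradient over each adjacent pair:
  30–114 m: Δρ/Δz = 3.005/84 = 0.036 kg m⁻⁴
  114–125 m: Δρ/Δz = 0.209/11 = 0.019 kg m⁻⁴
  125–178 m: Δρ/Δz = 0.549/53 = 0.010 kg m⁻⁴
  178–206 m: Δρ/Δz = 0.584/28 = 0.021 kg m⁻⁴
  206–257 m: Δρ/Δz = 1.033/51 = 0.020 kg m⁻⁴
The largest gradient is in the 30–114 m interval — the pycnocline.

30–114 m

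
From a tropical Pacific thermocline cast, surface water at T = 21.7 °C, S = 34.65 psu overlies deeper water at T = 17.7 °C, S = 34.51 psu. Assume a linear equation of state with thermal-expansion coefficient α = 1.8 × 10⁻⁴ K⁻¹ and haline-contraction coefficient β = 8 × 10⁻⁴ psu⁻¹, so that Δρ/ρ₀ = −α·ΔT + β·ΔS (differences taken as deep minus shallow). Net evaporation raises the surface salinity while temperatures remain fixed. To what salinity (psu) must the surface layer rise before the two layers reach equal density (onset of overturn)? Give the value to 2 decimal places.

35.41 psu

Neutral buoyancy requires −α(T_deep − T_surf) + β(S_deep − S_surf′) = 0.
S_surf′ = S_deep − (α/β)·ΔT = 34.51 − (1.8 × 10⁻⁴/8 × 10⁻⁴)·(-4.0) = 35.4100 psu.
Increase required: 35.4100 − 34.65 = 0.7600 psu.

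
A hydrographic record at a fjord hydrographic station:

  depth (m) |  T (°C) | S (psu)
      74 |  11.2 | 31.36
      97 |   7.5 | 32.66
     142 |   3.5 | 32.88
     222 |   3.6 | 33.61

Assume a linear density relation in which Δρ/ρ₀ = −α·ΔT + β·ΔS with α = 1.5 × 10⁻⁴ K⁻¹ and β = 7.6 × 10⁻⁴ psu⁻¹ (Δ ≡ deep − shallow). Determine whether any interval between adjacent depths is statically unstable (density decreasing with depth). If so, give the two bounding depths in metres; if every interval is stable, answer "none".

none

Evaluate Δρ/ρ₀ = −αΔT + βΔS across each adjacent pair:
  74–97 m: −αΔT+βΔS = −(1.5 × 10⁻⁴)(-3.7)+(7.6 × 10⁻⁴)(+1.30) = 1.5 × 10⁻³ → stable
  97–142 m: −αΔT+βΔS = −(1.5 × 10⁻⁴)(-4.0)+(7.6 × 10⁻⁴)(+0.22) = 7.7 × 10⁻⁴ → stable
  142–222 m: −αΔT+βΔS = −(1.5 × 10⁻⁴)(+0.1)+(7.6 × 10⁻⁴)(+0.73) = 5.4 × 10⁻⁴ → stable
Every interval has Δρ > 0: the column is stably stratified throughout.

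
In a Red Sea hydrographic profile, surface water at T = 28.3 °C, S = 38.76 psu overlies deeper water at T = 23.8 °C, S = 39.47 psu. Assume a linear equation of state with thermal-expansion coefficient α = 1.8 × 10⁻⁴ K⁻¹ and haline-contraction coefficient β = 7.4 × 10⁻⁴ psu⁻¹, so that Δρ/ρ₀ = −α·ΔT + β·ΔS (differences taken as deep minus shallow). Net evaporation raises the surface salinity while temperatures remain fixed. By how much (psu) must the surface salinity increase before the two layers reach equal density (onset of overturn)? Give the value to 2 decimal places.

1.80 psu

Neutral buoyancy requires −α(T_deep − T_surf) + β(S_deep − S_surf′) = 0.
S_surf′ = S_deep − (α/β)·ΔT = 39.47 − (1.8 × 10⁻⁴/7.4 × 10⁻⁴)·(-4.5) = 40.5646 psu.
Increase required: 40.5646 − 38.76 = 1.8046 psu.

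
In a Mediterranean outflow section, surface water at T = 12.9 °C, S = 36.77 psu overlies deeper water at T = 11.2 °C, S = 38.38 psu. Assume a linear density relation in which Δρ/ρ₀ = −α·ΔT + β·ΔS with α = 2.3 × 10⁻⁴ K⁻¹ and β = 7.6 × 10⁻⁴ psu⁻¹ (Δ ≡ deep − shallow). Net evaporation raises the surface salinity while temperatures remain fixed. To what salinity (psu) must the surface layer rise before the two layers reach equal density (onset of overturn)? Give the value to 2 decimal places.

Neutral buoyancy requires −α(T_deep − T_surf) + β(S_deep − S_surf′) = 0.
S_surf′ = S_deep − (α/β)·ΔT = 38.38 − (2.3 × 10⁻⁴/7.6 × 10⁻⁴)·(-1.7) = 38.8945 psu.
Increase required: 38.8945 − 36.77 = 2.1245 psu.

38.89 psu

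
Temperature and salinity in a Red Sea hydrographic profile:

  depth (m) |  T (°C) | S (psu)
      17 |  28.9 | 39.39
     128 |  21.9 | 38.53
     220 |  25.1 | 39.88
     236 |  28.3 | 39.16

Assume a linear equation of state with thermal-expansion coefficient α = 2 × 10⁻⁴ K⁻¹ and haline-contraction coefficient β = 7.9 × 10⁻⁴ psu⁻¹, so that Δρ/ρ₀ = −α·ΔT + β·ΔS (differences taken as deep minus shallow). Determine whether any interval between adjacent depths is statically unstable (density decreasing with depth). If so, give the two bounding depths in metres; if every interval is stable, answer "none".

220–236 m

Evaluate Δρ/ρ₀ = −αΔT + βΔS across each adjacent pair:
  17–128 m: −αΔT+βΔS = −(2 × 10⁻⁴)(-7.0)+(7.9 × 10⁻⁴)(-0.86) = 7.2 × 10⁻⁴ → stable
  128–220 m: −αΔT+βΔS = −(2 × 10⁻⁴)(+3.2)+(7.9 × 10⁻⁴)(+1.35) = 4.3 × 10⁻⁴ → stable
  220–236 m: −αΔT+βΔS = −(2 × 10⁻⁴)(+3.2)+(7.9 × 10⁻⁴)(-0.72) = -1.2 × 10⁻³ → UNSTABLE
The 220–236 m interval has Δρ < 0: lighter water underlies denser water.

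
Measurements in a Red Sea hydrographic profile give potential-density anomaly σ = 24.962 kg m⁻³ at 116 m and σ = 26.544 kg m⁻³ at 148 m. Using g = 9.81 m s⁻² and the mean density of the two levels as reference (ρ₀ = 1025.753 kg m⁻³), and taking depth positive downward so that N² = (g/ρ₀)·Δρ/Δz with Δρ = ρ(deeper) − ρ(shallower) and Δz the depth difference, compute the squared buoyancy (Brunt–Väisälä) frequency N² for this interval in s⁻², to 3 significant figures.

Δρ = 1026.544 − 1024.962 = 1.582 kg m⁻³ over Δz = 148 − 116 = 32 m.
N² = (9.81/1025.753) × (1.582/32) = 4.7281 × 10⁻⁴ s⁻² ≈ 4.73 × 10⁻⁴ s⁻².
N² > 0, so the interval is statically stable.

4.73 × 10⁻⁴ s⁻²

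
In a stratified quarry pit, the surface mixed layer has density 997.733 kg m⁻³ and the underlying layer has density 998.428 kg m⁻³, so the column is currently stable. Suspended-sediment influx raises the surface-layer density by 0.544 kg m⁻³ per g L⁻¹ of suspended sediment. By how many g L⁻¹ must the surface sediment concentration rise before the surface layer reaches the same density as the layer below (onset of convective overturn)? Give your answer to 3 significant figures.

Density deficit of the surface layer: 998.428 − 997.733 = 0.695 kg m⁻³.
Required change = 0.695 / 0.544 = 1.28 g L⁻¹.

1.28 g L⁻¹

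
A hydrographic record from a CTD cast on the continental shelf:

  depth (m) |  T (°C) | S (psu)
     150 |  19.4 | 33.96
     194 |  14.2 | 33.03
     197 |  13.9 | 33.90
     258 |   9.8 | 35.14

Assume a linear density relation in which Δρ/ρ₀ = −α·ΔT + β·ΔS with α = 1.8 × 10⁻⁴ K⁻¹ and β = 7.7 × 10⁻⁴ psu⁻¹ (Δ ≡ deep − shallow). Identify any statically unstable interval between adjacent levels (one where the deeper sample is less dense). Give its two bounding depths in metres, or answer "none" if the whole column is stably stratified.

none

Evaluate Δρ/ρ₀ = −αΔT + βΔS across each adjacent pair:
  150–194 m: −αΔT+βΔS = −(1.8 × 10⁻⁴)(-5.2)+(7.7 × 10⁻⁴)(-0.93) = 2.2 × 10⁻⁴ → stable
  194–197 m: −αΔT+βΔS = −(1.8 × 10⁻⁴)(-0.3)+(7.7 × 10⁻⁴)(+0.87) = 7.2 × 10⁻⁴ → stable
  197–258 m: −αΔT+βΔS = −(1.8 × 10⁻⁴)(-4.1)+(7.7 × 10⁻⁴)(+1.24) = 1.7 × 10⁻³ → stable
Every interval has Δρ > 0: the column is stably stratified throughout.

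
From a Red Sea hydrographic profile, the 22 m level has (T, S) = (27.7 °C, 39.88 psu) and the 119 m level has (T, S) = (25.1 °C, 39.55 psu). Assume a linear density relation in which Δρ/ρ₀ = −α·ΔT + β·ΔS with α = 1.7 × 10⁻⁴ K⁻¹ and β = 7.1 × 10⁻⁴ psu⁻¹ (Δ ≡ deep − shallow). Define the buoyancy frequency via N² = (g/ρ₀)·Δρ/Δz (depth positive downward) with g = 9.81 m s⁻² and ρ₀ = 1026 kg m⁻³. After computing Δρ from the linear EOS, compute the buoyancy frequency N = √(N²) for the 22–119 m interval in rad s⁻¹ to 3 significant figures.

ΔT = -2.6 K, ΔS = -0.33 psu (deep − shallow).
Δρ/ρ₀ = −αΔT + βΔS = 4.42 × 10⁻⁴ − 2.343 × 10⁻⁴ = 2.077 × 10⁻⁴, so Δρ ≈ 0.2131 kg m⁻³.
N² = (g/ρ₀)·Δρ/Δz = g·(Δρ/ρ₀)/Δz = 9.81 × 2.077 × 10⁻⁴ / 97 = 2.1006 × 10⁻⁵ s⁻².
N = √(2.1006 × 10⁻⁵) = 4.5832 × 10⁻³ rad s⁻¹ ≈ 4.58 × 10⁻³ rad s⁻¹.

4.58 × 10⁻³ rad s⁻¹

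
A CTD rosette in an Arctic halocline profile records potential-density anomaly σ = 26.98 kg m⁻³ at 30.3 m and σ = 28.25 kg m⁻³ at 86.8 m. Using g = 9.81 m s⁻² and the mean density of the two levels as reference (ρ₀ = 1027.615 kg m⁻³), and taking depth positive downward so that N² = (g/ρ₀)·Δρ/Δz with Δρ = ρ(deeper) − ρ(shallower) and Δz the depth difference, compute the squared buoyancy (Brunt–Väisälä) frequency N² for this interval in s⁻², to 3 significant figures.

Δρ = 1028.25 − 1026.98 = 1.27 kg m⁻³ over Δz = 86.8 − 30.3 = 56.5 m.
N² = (9.81/1027.615) × (1.27/56.5) = 2.1458 × 10⁻⁴ s⁻² ≈ 2.15 × 10⁻⁴ s⁻².
A positive N² confirms static stability across the interval.

2.15 × 10⁻⁴ s⁻²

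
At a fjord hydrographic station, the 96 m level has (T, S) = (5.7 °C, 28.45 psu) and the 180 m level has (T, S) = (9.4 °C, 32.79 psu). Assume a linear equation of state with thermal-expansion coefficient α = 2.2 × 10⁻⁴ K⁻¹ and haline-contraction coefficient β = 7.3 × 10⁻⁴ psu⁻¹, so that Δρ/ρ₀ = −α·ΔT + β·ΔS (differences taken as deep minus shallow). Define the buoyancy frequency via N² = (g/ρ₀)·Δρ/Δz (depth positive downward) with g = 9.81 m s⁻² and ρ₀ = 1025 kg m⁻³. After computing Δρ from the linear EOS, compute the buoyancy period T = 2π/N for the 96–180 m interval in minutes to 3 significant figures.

ΔT = +3.7 K, ΔS = +4.34 psu (deep − shallow).
Δρ/ρ₀ = −αΔT + βΔS = -8.14 × 10⁻⁴ + 3.1682 × 10⁻³ = 2.3542 × 10⁻³, so Δρ ≈ 2.413 kg m⁻³.
N² = (g/ρ₀)·Δρ/Δz = g·(Δρ/ρ₀)/Δz = 9.81 × 2.3542 × 10⁻³ / 84 = 2.7494 × 10⁻⁴ s⁻².
N = √(2.7494 × 10⁻⁴) = 0.016581 rad s⁻¹ → T = 2π/N = 378.94 s = 6.3157 min ≈ 6.32 min.

6.32 min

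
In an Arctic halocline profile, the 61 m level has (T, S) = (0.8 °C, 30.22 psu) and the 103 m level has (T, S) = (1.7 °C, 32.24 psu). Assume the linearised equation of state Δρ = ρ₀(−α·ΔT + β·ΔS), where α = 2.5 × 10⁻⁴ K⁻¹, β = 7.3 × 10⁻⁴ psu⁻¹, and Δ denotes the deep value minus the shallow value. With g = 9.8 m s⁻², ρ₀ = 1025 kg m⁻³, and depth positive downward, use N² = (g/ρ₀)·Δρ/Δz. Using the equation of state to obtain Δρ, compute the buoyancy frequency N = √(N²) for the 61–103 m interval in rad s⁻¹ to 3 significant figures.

0.0171 rad s⁻¹

ΔT = +0.9 K, ΔS = +2.02 psu (deep − shallow).
Δρ/ρ₀ = −αΔT + βΔS = -2.25 × 10⁻⁴ + 1.4746 × 10⁻³ = 1.2496 × 10⁻³, so Δρ ≈ 1.281 kg m⁻³.
N² = (g/ρ₀)·Δρ/Δz = g·(Δρ/ρ₀)/Δz = 9.8 × 1.2496 × 10⁻³ / 42 = 2.9157 × 10⁻⁴ s⁻².
N = √(2.9157 × 10⁻⁴) = 0.017075 rad s⁻¹ ≈ 0.0171 rad s⁻¹.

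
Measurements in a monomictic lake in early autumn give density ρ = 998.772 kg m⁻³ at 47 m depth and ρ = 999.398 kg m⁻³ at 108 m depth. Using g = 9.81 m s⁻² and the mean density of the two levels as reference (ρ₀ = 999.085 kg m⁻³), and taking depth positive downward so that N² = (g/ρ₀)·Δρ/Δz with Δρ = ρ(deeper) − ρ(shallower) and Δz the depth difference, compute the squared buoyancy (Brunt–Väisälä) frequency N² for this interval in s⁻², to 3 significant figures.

Δρ = 999.398 − 998.772 = 0.626 kg m⁻³ over Δz = 108 − 47 = 61 m.
N² = (9.81/999.085) × (0.626/61) = 1.0077 × 10⁻⁴ s⁻² ≈ 1.01 × 10⁻⁴ s⁻².

1.01 × 10⁻⁴ s⁻²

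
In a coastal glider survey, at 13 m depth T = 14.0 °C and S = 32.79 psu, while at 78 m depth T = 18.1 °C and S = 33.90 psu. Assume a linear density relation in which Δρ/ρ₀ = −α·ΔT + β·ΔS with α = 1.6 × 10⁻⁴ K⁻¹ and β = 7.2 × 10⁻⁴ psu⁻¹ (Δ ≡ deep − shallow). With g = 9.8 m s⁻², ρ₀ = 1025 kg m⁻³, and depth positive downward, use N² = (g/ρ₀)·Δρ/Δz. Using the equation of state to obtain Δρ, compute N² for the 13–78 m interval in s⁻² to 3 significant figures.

2.16 × 10⁻⁵ s⁻²

ΔT = +4.1 K, ΔS = +1.11 psu (deep − shallow).
Δρ/ρ₀ = −αΔT + βΔS = -6.56 × 10⁻⁴ + 7.992 × 10⁻⁴ = 1.432 × 10⁻⁴, so Δρ ≈ 0.1468 kg m⁻³.
N² = (g/ρ₀)·Δρ/Δz = g·(Δρ/ρ₀)/Δz = 9.8 × 1.432 × 10⁻⁴ / 65 = 2.1590 × 10⁻⁵ s⁻² ≈ 2.16 × 10⁻⁵ s⁻².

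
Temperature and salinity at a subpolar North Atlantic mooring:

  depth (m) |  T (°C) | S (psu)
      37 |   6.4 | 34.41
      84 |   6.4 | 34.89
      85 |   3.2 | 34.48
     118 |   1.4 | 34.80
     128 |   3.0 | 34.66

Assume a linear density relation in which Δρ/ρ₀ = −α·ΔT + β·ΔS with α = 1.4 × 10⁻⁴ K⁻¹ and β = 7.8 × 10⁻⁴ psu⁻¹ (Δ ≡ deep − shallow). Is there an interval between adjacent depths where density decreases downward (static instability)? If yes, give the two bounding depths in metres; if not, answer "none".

Evaluate Δρ/ρ₀ = −αΔT + βΔS across each adjacent pair:
  37–84 m: −αΔT+βΔS = −(1.4 × 10⁻⁴)(+0.0)+(7.8 × 10⁻⁴)(+0.48) = 3.7 × 10⁻⁴ → stable
  84–85 m: −αΔT+βΔS = −(1.4 × 10⁻⁴)(-3.2)+(7.8 × 10⁻⁴)(-0.41) = 1.3 × 10⁻⁴ → stable
  85–118 m: −αΔT+βΔS = −(1.4 × 10⁻⁴)(-1.8)+(7.8 × 10⁻⁴)(+0.32) = 5.0 × 10⁻⁴ → stable
  118–128 m: −αΔT+βΔS = −(1.4 × 10⁻⁴)(+1.6)+(7.8 × 10⁻⁴)(-0.14) = -3.3 × 10⁻⁴ → UNSTABLE
The 118–128 m interval has Δρ < 0: lighter water underlies denser water.

118–128 m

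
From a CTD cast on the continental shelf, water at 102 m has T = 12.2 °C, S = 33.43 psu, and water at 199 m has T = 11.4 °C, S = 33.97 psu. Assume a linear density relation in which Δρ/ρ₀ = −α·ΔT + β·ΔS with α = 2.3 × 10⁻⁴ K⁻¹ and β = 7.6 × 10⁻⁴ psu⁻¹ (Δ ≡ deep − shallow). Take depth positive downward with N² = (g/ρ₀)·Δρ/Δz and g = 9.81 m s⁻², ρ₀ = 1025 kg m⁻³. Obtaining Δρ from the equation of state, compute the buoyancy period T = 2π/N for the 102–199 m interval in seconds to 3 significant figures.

810 s

ΔT = -0.8 K, ΔS = +0.54 psu (deep − shallow).
Δρ/ρ₀ = −αΔT + βΔS = 1.84 × 10⁻⁴ + 4.104 × 10⁻⁴ = 5.944 × 10⁻⁴, so Δρ ≈ 0.6093 kg m⁻³.
N² = (g/ρ₀)·Δρ/Δz = g·(Δρ/ρ₀)/Δz = 9.81 × 5.944 × 10⁻⁴ / 97 = 6.0114 × 10⁻⁵ s⁻².
N = √(6.0114 × 10⁻⁵) = 7.7533 × 10⁻³ rad s⁻¹ → T = 2π/N = 810.39 s ≈ 810 s.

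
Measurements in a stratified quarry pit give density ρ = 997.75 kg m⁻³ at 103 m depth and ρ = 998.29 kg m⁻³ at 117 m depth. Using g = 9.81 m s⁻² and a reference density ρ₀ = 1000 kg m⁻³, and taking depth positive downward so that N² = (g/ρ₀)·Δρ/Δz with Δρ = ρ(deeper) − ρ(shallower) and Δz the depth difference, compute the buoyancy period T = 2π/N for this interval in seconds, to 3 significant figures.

Δρ = 998.29 − 997.75 = 0.54 kg m⁻³ over Δz = 117 − 103 = 14 m.
N² = (9.81/1000) × (0.54/14) = 3.7839 × 10⁻⁴ s⁻².
N = √(3.7839 × 10⁻⁴) = 0.019452 rad s⁻¹, so T = 2π/N = 323.01 s ≈ 323 s.

323 s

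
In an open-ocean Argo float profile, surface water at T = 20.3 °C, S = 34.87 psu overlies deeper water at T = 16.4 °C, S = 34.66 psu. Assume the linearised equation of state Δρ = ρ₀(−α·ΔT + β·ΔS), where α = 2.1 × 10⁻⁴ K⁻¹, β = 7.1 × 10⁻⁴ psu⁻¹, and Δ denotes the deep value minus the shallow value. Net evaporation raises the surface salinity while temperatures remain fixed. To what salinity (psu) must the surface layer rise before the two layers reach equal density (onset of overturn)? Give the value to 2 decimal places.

35.81 psu

Neutral buoyancy requires −α(T_deep − T_surf) + β(S_deep − S_surf′) = 0.
S_surf′ = S_deep − (α/β)·ΔT = 34.66 − (2.1 × 10⁻⁴/7.1 × 10⁻⁴)·(-3.9) = 35.8135 psu.
Increase required: 35.8135 − 34.87 = 0.9435 psu.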